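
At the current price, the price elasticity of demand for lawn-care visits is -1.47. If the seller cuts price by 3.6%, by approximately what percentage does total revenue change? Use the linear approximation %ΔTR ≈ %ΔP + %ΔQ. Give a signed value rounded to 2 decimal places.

%ΔQ ≈ Ed × %ΔP = (-1.47) × (-3.6%) = +5.2920%
%ΔTR ≈ %ΔP + %ΔQ = (-3.6%) + (+5.2920%) = +1.6920%

+1.69%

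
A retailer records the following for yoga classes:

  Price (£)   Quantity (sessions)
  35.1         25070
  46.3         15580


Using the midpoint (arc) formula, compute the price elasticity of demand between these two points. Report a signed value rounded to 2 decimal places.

-1.70

%ΔQ = (15580 − 25070) / [(25070 + 15580)/2] = -9490/20325 = -0.466912…
%ΔP = (46.3 − 35.1) / [(35.1 + 46.3)/2] = 11.2/40.7 = 0.275184…
Arc Ed = %ΔQ / %ΔP = (-9490/20325) / (11.2/40.7) = -1.6967…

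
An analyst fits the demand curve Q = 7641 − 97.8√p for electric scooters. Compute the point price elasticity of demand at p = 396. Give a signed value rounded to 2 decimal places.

-0.17

dQ/dp = −97.8/(2√p) = -2.45732. At p = 396, Q = 5694.8.
Ed = (dQ/dp)·(p/Q) = (-2.45732) × (396/5694.8) = -0.1708…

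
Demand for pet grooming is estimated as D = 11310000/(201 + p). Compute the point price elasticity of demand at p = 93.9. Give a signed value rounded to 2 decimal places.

-0.32

dD/dp = −11310000/(201 + p)² = -130.051. At p = 93.9, D = 38352.
Ed = (dD/dp)·(p/D) = (-130.051) × (93.9/38352) = -0.3184…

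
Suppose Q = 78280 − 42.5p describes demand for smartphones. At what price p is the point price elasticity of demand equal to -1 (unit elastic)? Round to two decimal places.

Ed = −42.5p/(78280 − 42.5p). Set this equal to -1:
42.5p = 1·(78280 − 42.5p) ⇒ 42.5p(1 + 1) = 1·78280
p = 1·78280 / (42.5·2) = 920.9411…

920.94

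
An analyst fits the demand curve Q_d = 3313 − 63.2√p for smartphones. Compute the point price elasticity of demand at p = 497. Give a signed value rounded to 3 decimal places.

-0.370

dQ_d/dp = −63.2/(2√p) = -1.41745. At p = 497, Q_d = 1904.05.
Ed = (dQ_d/dp)·(p/Q_d) = (-1.41745) × (497/1904.05) = -0.36998…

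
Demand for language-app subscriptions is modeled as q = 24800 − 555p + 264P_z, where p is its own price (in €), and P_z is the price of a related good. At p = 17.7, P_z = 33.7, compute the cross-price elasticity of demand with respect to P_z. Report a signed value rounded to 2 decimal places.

0.37

At the given values, q = 24800 − 555(17.7) + 264(33.7) = 23873.3.
∂q/∂P_z = 264.
E = (264) × (33.7/23873.3) = 0.3726…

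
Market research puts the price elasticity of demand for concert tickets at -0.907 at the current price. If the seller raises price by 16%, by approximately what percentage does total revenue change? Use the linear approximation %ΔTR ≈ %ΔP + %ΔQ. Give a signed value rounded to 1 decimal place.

+1.5%

%ΔQ ≈ Ed × %ΔP = (-0.907) × (+16%) = -14.5120%
%ΔTR ≈ %ΔP + %ΔQ = (+16%) + (-14.5120%) = +1.4880%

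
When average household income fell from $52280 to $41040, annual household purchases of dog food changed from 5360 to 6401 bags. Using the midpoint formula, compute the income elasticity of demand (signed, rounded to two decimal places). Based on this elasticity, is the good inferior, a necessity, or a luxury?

-0.73; inferior

%ΔQ = (6401 − 5360)/[( 5360 + 6401)/2] = 1041/5880.5 = 0.177025…
%ΔIncome = (41040 − 52280)/[( 52280 + 41040)/2] = -11240/46660 = -0.240891…
E_income = (1041/5880.5) / (-11240/46660) = -0.7348…
E_income < 0 ⇒ inferior good.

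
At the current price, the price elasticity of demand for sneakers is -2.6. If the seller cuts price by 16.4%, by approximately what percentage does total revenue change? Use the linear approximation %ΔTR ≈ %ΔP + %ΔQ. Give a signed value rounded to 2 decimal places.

+26.24%

%ΔQ ≈ Ed × %ΔP = (-2.6) × (-16.4%) = +42.6400%
%ΔTR ≈ %ΔP + %ΔQ = (-16.4%) + (+42.6400%) = +26.2400%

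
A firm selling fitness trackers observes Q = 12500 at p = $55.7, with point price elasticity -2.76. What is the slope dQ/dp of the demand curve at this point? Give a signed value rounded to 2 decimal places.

Ed = (dQ/dp)·(p/Q) ⇒ dQ/dp = Ed·Q/p = (-2.76)·12500/55.7 = -619.3895…

-619.39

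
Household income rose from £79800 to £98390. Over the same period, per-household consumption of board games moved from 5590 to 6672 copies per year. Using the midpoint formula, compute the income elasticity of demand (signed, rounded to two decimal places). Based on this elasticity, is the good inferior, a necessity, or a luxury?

0.85; necessity

%ΔQ = (6672 − 5590)/[( 5590 + 6672)/2] = 1082/6131 = 0.176480…
%ΔIncome = (98390 − 79800)/[( 79800 + 98390)/2] = 18590/89095 = 0.208653…
E_income = (1082/6131) / (18590/89095) = 0.8458…
0 < E_income < 1 ⇒ normal good, necessity.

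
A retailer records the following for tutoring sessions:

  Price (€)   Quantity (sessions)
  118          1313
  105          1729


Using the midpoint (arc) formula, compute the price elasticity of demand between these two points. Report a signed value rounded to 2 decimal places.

-2.35

%ΔQ = (1729 − 1313) / [(1313 + 1729)/2] = 416/1521 = 0.273504…
%ΔP = (105 − 118) / [(118 + 105)/2] = -13/111.5 = -0.116591…
Arc Ed = %ΔQ / %ΔP = (416/1521) / (-13/111.5) = -2.3458…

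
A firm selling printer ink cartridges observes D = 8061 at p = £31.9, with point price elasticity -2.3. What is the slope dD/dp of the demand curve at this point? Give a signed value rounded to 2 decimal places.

Ed = (dD/dp)·(p/D) ⇒ dD/dp = Ed·D/p = (-2.3)·8061/31.9 = -581.2006…

-581.20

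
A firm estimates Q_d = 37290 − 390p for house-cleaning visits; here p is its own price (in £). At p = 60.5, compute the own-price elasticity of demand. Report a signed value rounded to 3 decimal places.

-1.723

At the given values, Q_d = 37290 − 390(60.5) = 13695.
∂Q_d/∂p = −390.
E = (-390) × (60.5/13695) = -1.72289…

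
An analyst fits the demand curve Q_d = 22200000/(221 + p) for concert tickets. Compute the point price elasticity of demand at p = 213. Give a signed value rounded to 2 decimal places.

-0.49

dQ_d/dp = −22200000/(221 + p)² = -117.862. At p = 213, Q_d = 51152.1.
Ed = (dQ_d/dp)·(p/Q_d) = (-117.862) × (213/51152.1) = -0.4907…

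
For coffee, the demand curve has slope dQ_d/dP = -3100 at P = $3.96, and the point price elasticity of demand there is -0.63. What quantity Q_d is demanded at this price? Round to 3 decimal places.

19485.714

Ed = (dQ_d/dP)·(P/Q_d) ⇒ Q_d = (dQ_d/dP)·P/Ed = (-3100)·3.96/(-0.63) = 19485.71428…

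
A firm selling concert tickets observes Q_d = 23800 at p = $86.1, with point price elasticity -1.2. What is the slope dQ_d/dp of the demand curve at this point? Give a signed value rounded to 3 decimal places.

-331.707

Ed = (dQ_d/dp)·(p/Q_d) ⇒ dQ_d/dp = Ed·Q_d/p = (-1.2)·23800/86.1 = -331.70731…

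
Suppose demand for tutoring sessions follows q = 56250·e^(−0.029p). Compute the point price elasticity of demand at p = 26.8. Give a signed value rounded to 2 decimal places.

dq/dp = −0.029·q = -749.872. At p = 26.8, q = 25857.6.
Ed = (dq/dp)·(p/q) = (-749.872) × (26.8/25857.6) = -0.7772

-0.78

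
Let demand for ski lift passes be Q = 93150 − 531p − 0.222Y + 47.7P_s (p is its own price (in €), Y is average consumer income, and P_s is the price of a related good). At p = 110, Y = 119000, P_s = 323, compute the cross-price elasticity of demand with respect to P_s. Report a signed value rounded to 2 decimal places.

0.65

At the given values, Q = 93150 − 531(110) − 0.222(119000) + 47.7(323) = 23729.1.
∂Q/∂P_s = 47.7.
E = (47.7) × (323/23729.1) = 0.6492…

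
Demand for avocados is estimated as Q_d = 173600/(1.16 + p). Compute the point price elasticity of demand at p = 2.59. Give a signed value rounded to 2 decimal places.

dQ_d/dp = −173600/(1.16 + p)² = -12344.9. At p = 2.59, Q_d = 46293.3.
Ed = (dQ_d/dp)·(p/Q_d) = (-12344.9) × (2.59/46293.3) = -0.6906…

-0.69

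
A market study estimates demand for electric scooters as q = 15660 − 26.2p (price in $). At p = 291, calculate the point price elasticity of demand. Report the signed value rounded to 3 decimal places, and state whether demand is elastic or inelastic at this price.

dq/dp = −26.2. At p = 291, q = 15660 − 26.2(291) = 8035.8.
Ed = (dq/dp)·(p/q) = −26.2 × (291/8035.8) = -0.94877…
|Ed| = 0.949 < 1, so demand is inelastic.

-0.949; inelastic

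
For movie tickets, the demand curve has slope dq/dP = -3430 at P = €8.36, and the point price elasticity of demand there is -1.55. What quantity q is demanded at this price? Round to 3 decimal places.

Ed = (dq/dP)·(P/q) ⇒ q = (dq/dP)·P/Ed = (-3430)·8.36/(-1.55) = 18499.87096…

18499.871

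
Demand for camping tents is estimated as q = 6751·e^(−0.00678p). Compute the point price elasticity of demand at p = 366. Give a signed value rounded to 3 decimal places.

-2.481

dq/dp = −0.00678·q = -3.82741. At p = 366, q = 564.514.
Ed = (dq/dp)·(p/q) = (-3.82741) × (366/564.514) = -2.48148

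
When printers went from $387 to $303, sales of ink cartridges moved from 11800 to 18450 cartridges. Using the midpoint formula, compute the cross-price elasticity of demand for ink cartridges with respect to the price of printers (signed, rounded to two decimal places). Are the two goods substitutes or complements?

-1.81; complements

%ΔQ_{ink cartridges} = (18450 − 11800)/avg = 6650/15125 = 0.439669…
%ΔP_{printers} = (303 − 387)/avg = -84/345 = -0.243478…
E_cross = (6650/15125) / (-84/345) = -1.8057…
E_cross < 0 ⇒ the goods are complements.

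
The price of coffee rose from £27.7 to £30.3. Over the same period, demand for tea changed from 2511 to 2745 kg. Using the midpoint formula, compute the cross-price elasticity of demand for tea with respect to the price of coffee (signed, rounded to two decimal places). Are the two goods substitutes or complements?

%ΔQ_{tea} = (2745 − 2511)/avg = 234/2628 = 0.089041…
%ΔP_{coffee} = (30.3 − 27.7)/avg = 2.6/29 = 0.089655…
E_cross = (234/2628) / (2.6/29) = 0.9931…
E_cross > 0 ⇒ the goods are substitutes.

0.99; substitutes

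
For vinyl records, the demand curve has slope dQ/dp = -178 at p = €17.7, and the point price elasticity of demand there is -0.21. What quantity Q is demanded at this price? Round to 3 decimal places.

15002.857

Ed = (dQ/dp)·(p/Q) ⇒ Q = (dQ/dp)·p/Ed = (-178)·17.7/(-0.21) = 15002.85714…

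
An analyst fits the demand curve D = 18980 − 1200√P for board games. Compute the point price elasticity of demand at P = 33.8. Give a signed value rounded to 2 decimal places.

dD/dP = −1200/(2√P) = -103.203. At P = 33.8, D = 12003.5.
Ed = (dD/dP)·(P/D) = (-103.203) × (33.8/12003.5) = -0.2906…

-0.29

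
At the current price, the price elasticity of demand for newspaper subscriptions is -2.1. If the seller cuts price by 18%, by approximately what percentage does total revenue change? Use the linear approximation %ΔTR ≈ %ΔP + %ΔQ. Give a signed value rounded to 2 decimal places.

+19.80%

%ΔQ ≈ Ed × %ΔP = (-2.1) × (-18%) = +37.8000%
%ΔTR ≈ %ΔP + %ΔQ = (-18%) + (+37.8000%) = +19.8000%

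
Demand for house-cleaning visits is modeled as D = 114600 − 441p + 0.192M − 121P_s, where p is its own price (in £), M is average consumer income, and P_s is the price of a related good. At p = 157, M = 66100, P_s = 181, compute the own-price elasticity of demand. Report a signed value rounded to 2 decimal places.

-1.92

At the given values, D = 114600 − 441(157) + 0.192(66100) − 121(181) = 36153.2.
∂D/∂p = −441.
E = (-441) × (157/36153.2) = -1.9151…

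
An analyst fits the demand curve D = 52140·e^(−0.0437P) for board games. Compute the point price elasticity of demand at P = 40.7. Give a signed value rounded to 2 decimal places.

dD/dP = −0.0437·D = -384.787. At P = 40.7, D = 8805.2.
Ed = (dD/dP)·(P/D) = (-384.787) × (40.7/8805.2) = -1.7785…

-1.78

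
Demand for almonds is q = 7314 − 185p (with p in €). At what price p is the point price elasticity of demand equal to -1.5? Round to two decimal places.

23.72

Ed = −185p/(7314 − 185p). Set this equal to -1.5:
185p = 1.5·(7314 − 185p) ⇒ 185p(1 + 1.5) = 1.5·7314
p = 1.5·7314 / (185·2.5) = 23.7210…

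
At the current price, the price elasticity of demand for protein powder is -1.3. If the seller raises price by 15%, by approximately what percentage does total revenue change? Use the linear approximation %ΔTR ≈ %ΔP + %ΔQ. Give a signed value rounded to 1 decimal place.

%ΔQ ≈ Ed × %ΔP = (-1.3) × (+15%) = -19.5000%
%ΔTR ≈ %ΔP + %ΔQ = (+15%) + (-19.5000%) = -4.5000%

-4.5%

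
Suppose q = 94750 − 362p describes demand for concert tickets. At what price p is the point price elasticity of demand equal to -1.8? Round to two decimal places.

168.26

Ed = −362p/(94750 − 362p). Set this equal to -1.8:
362p = 1.8·(94750 − 362p) ⇒ 362p(1 + 1.8) = 1.8·94750
p = 1.8·94750 / (362·2.8) = 168.2616…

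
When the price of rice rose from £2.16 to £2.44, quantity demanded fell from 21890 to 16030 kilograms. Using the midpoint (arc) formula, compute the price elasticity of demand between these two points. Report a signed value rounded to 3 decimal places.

%ΔQ = (16030 − 21890) / [(21890 + 16030)/2] = -5860/18960 = -0.309071…
%ΔP = (2.44 − 2.16) / [(2.16 + 2.44)/2] = 0.28/2.3 = 0.121739…
Arc Ed = %ΔQ / %ΔP = (-5860/18960) / (0.28/2.3) = -2.53880…

-2.539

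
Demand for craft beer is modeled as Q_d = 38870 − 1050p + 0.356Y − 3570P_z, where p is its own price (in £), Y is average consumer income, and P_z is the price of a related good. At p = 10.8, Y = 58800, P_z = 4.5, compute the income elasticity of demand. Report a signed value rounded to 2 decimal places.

At the given values, Q_d = 38870 − 1050(10.8) + 0.356(58800) − 3570(4.5) = 32397.8.
∂Q_d/∂Y = 0.356.
E = (0.356) × (58800/32397.8) = 0.6461…

0.65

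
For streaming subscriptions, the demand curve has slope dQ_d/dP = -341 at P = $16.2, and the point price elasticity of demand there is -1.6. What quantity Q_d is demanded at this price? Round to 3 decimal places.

Ed = (dQ_d/dP)·(P/Q_d) ⇒ Q_d = (dQ_d/dP)·P/Ed = (-341)·16.2/(-1.6) = 3452.625

3452.625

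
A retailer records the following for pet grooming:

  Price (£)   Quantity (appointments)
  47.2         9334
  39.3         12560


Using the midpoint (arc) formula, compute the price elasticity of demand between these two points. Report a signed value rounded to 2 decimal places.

-1.61

%ΔQ = (12560 − 9334) / [(9334 + 12560)/2] = 3226/10947 = 0.294692…
%ΔP = (39.3 − 47.2) / [(47.2 + 39.3)/2] = -7.9/43.25 = -0.182658…
Arc Ed = %ΔQ / %ΔP = (3226/10947) / (-7.9/43.25) = -1.6133…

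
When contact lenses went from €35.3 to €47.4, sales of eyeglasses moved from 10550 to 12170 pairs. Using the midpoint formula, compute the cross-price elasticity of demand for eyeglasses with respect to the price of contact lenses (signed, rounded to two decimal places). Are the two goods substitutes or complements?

%ΔQ_{eyeglasses} = (12170 − 10550)/avg = 1620/11360 = 0.142605…
%ΔP_{contact lenses} = (47.4 − 35.3)/avg = 12.1/41.35 = 0.292623…
E_cross = (1620/11360) / (12.1/41.35) = 0.4873…
E_cross > 0 ⇒ the goods are substitutes.

0.49; substitutes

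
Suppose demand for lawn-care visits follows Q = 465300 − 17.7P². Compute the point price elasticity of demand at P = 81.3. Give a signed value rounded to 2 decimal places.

-0.67

dQ/dP = −2·17.7·P = -2878.02. At P = 81.3, Q = 348308.487.
Ed = (dQ/dP)·(P/Q) = (-2878.02) × (81.3/348308.487) = -0.6717…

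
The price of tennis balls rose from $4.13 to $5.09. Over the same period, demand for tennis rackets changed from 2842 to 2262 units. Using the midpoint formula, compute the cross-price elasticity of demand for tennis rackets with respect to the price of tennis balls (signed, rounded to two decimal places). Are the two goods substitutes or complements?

-1.09; complements

%ΔQ_{tennis rackets} = (2262 − 2842)/avg = -580/2552 = -0.227272…
%ΔP_{tennis balls} = (5.09 − 4.13)/avg = 0.96/4.61 = 0.208242…
E_cross = (-580/2552) / (0.96/4.61) = -1.0913…
E_cross < 0 ⇒ the goods are complements.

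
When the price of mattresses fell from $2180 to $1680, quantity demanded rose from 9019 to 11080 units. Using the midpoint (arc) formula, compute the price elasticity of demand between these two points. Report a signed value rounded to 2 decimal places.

%ΔQ = (11080 − 9019) / [(9019 + 11080)/2] = 2061/10049.5 = 0.205084…
%ΔP = (1680 − 2180) / [(2180 + 1680)/2] = -500/1930 = -0.259067…
Arc Ed = %ΔQ / %ΔP = (2061/10049.5) / (-500/1930) = -0.7916…

-0.79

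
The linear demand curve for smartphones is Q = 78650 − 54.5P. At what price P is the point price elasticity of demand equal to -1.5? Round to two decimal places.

Ed = −54.5P/(78650 − 54.5P). Set this equal to -1.5:
54.5P = 1.5·(78650 − 54.5P) ⇒ 54.5P(1 + 1.5) = 1.5·78650
P = 1.5·78650 / (54.5·2.5) = 865.8715…

865.87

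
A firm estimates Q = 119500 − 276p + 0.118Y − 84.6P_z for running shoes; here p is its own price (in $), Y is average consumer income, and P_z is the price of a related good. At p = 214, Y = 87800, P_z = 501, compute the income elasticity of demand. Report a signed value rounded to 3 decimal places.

At the given values, Q = 119500 − 276(214) + 0.118(87800) − 84.6(501) = 28411.8.
∂Q/∂Y = 0.118.
E = (0.118) × (87800/28411.8) = 0.36465…

0.365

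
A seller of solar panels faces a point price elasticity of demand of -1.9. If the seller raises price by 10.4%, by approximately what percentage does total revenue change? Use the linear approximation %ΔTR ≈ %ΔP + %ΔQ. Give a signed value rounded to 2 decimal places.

%ΔQ ≈ Ed × %ΔP = (-1.9) × (+10.4%) = -19.7600%
%ΔTR ≈ %ΔP + %ΔQ = (+10.4%) + (-19.7600%) = -9.3600%

-9.36%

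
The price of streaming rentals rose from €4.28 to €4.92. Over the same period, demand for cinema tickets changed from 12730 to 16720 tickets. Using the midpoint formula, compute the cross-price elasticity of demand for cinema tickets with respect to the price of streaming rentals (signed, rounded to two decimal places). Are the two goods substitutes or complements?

%ΔQ_{cinema tickets} = (16720 − 12730)/avg = 3990/14725 = 0.270967…
%ΔP_{streaming rentals} = (4.92 − 4.28)/avg = 0.64/4.6 = 0.139130…
E_cross = (3990/14725) / (0.64/4.6) = 1.9475…
E_cross > 0 ⇒ the goods are substitutes.

1.95; substitutes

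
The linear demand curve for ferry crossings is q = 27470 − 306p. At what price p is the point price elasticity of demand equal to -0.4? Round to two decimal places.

25.65

Ed = −306p/(27470 − 306p). Set this equal to -0.4:
306p = 0.4·(27470 − 306p) ⇒ 306p(1 + 0.4) = 0.4·27470
p = 0.4·27470 / (306·1.4) = 25.6489…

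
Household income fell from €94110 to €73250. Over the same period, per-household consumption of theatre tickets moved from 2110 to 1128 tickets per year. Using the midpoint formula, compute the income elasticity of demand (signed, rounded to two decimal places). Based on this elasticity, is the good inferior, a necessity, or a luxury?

%ΔQ = (1128 − 2110)/[( 2110 + 1128)/2] = -982/1619 = -0.606547…
%ΔIncome = (73250 − 94110)/[( 94110 + 73250)/2] = -20860/83680 = -0.249282…
E_income = (-982/1619) / (-20860/83680) = 2.4331…
E_income > 1 ⇒ normal good, luxury.

2.43; luxury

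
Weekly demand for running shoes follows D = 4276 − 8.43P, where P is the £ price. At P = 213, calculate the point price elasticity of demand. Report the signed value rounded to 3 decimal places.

-0.724

dD/dP = −8.43. At P = 213, D = 4276 − 8.43(213) = 2480.41.
Ed = (dD/dP)·(P/D) = −8.43 × (213/2480.41) = -0.72390…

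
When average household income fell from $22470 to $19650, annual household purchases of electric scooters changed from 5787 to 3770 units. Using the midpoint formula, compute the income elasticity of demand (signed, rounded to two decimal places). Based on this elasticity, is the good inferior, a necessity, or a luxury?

%ΔQ = (3770 − 5787)/[( 5787 + 3770)/2] = -2017/4778.5 = -0.422098…
%ΔIncome = (19650 − 22470)/[( 22470 + 19650)/2] = -2820/21060 = -0.133903…
E_income = (-2017/4778.5) / (-2820/21060) = 3.1522…
E_income > 1 ⇒ normal good, luxury.

3.15; luxury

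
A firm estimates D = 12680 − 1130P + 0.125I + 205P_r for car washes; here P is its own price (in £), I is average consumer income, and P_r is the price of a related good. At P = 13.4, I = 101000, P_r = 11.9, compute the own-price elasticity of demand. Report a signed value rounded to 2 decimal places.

At the given values, D = 12680 − 1130(13.4) + 0.125(101000) + 205(11.9) = 12602.5.
∂D/∂P = −1130.
E = (-1130) × (13.4/12602.5) = -1.2015…

-1.20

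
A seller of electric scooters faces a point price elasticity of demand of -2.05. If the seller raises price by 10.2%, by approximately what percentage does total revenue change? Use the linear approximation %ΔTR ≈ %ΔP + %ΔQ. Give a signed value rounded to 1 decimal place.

-10.7%

%ΔQ ≈ Ed × %ΔP = (-2.05) × (+10.2%) = -20.9100%
%ΔTR ≈ %ΔP + %ΔQ = (+10.2%) + (-20.9100%) = -10.7100%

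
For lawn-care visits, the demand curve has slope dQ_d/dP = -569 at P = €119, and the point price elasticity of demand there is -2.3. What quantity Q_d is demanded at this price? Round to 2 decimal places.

Ed = (dQ_d/dP)·(P/Q_d) ⇒ Q_d = (dQ_d/dP)·P/Ed = (-569)·119/(-2.3) = 29439.5652…

29439.57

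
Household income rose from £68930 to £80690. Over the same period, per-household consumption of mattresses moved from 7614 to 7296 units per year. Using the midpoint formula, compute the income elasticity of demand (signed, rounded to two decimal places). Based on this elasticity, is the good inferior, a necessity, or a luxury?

-0.27; inferior

%ΔQ = (7296 − 7614)/[( 7614 + 7296)/2] = -318/7455 = -0.042655…
%ΔIncome = (80690 − 68930)/[( 68930 + 80690)/2] = 11760/74810 = 0.157198…
E_income = (-318/7455) / (11760/74810) = -0.2713…
E_income < 0 ⇒ inferior good.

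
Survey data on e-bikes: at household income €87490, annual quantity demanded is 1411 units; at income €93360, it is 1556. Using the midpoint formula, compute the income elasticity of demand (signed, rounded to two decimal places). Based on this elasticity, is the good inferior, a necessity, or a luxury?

1.51; luxury

%ΔQ = (1556 − 1411)/[( 1411 + 1556)/2] = 145/1483.5 = 0.097741…
%ΔIncome = (93360 − 87490)/[( 87490 + 93360)/2] = 5870/90425 = 0.064915…
E_income = (145/1483.5) / (5870/90425) = 1.5056…
E_income > 1 ⇒ normal good, luxury.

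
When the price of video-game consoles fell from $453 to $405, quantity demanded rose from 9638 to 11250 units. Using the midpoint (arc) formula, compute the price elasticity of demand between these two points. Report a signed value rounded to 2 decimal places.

-1.38

%ΔQ = (11250 − 9638) / [(9638 + 11250)/2] = 1612/10444 = 0.154346…
%ΔP = (405 − 453) / [(453 + 405)/2] = -48/429 = -0.111888…
Arc Ed = %ΔQ / %ΔP = (1612/10444) / (-48/429) = -1.3794…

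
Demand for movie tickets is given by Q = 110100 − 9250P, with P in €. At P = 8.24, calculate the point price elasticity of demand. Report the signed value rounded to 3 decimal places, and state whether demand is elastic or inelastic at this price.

-2.250; elastic

dQ/dP = −9250. At P = 8.24, Q = 110100 − 9250(8.24) = 33880.
Ed = (dQ/dP)·(P/Q) = −9250 × (8.24/33880) = -2.24970…
|Ed| = 2.250 > 1, so demand is elastic.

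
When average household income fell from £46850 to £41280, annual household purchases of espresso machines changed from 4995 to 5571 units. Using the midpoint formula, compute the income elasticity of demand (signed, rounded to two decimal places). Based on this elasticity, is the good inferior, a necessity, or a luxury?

-0.86; inferior

%ΔQ = (5571 − 4995)/[( 4995 + 5571)/2] = 576/5283 = 0.109028…
%ΔIncome = (41280 − 46850)/[( 46850 + 41280)/2] = -5570/44065 = -0.126404…
E_income = (576/5283) / (-5570/44065) = -0.8625…
E_income < 0 ⇒ inferior good.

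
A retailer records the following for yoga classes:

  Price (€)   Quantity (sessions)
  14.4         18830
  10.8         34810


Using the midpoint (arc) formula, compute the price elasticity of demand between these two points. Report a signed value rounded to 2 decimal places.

-2.09

%ΔQ = (34810 − 18830) / [(18830 + 34810)/2] = 15980/26820 = 0.595824…
%ΔP = (10.8 − 14.4) / [(14.4 + 10.8)/2] = -3.6/12.6 = -0.285714…
Arc Ed = %ΔQ / %ΔP = (15980/26820) / (-3.6/12.6) = -2.0853…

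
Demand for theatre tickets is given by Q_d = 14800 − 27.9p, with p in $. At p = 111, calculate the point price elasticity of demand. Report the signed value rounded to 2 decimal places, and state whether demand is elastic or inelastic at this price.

dQ_d/dp = −27.9. At p = 111, Q_d = 14800 − 27.9(111) = 11703.1.
Ed = (dQ_d/dp)·(p/Q_d) = −27.9 × (111/11703.1) = -0.2646…
|Ed| = 0.26 < 1, so demand is inelastic.

-0.26; inelastic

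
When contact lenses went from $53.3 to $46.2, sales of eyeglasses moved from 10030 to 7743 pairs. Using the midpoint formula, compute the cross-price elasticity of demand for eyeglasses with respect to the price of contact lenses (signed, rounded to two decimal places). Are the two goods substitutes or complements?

%ΔQ_{eyeglasses} = (7743 − 10030)/avg = -2287/8886.5 = -0.257356…
%ΔP_{contact lenses} = (46.2 − 53.3)/avg = -7.1/49.75 = -0.142713…
E_cross = (-2287/8886.5) / (-7.1/49.75) = 1.8033…
E_cross > 0 ⇒ the goods are substitutes.

1.80; substitutes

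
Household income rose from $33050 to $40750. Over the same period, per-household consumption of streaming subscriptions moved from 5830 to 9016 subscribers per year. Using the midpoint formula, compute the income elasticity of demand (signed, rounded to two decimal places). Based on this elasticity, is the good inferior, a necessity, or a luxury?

%ΔQ = (9016 − 5830)/[( 5830 + 9016)/2] = 3186/7423 = 0.429206…
%ΔIncome = (40750 − 33050)/[( 33050 + 40750)/2] = 7700/36900 = 0.208672…
E_income = (3186/7423) / (7700/36900) = 2.0568…
E_income > 1 ⇒ normal good, luxury.

2.06; luxury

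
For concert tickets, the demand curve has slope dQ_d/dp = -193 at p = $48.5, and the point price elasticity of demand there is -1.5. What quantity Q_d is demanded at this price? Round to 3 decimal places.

6240.333

Ed = (dQ_d/dp)·(p/Q_d) ⇒ Q_d = (dQ_d/dp)·p/Ed = (-193)·48.5/(-1.5) = 6240.33333…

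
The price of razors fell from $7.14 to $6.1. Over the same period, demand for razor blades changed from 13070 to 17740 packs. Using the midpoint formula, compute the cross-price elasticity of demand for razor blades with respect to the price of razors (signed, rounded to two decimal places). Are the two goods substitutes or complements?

-1.93; complements

%ΔQ_{razor blades} = (17740 − 13070)/avg = 4670/15405 = 0.303148…
%ΔP_{razors} = (6.1 − 7.14)/avg = -1.04/6.62 = -0.157099…
E_cross = (4670/15405) / (-1.04/6.62) = -1.9296…
E_cross < 0 ⇒ the goods are complements.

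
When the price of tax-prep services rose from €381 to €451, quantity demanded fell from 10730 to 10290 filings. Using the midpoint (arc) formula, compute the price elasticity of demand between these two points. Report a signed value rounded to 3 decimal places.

%ΔQ = (10290 − 10730) / [(10730 + 10290)/2] = -440/10510 = -0.041864…
%ΔP = (451 − 381) / [(381 + 451)/2] = 70/416 = 0.168269…
Arc Ed = %ΔQ / %ΔP = (-440/10510) / (70/416) = -0.24879…

-0.249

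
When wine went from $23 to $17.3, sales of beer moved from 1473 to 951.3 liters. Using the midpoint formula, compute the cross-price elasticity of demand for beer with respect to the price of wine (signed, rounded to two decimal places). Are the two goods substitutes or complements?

%ΔQ_{beer} = (951.3 − 1473)/avg = -521.7/1212.15 = -0.430392…
%ΔP_{wine} = (17.3 − 23)/avg = -5.7/20.15 = -0.282878…
E_cross = (-521.7/1212.15) / (-5.7/20.15) = 1.5214…
E_cross > 0 ⇒ the goods are substitutes.

1.52; substitutes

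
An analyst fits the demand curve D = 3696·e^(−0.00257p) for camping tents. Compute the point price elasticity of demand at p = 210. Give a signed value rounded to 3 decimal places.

-0.540

dD/dp = −0.00257·D = -5.53702. At p = 210, D = 2154.48.
Ed = (dD/dp)·(p/D) = (-5.53702) × (210/2154.48) = -0.5397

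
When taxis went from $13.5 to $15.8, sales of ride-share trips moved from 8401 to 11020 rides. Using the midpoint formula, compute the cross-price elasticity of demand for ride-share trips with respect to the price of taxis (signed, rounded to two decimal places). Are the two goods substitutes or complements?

1.72; substitutes

%ΔQ_{ride-share trips} = (11020 − 8401)/avg = 2619/9710.5 = 0.269708…
%ΔP_{taxis} = (15.8 − 13.5)/avg = 2.3/14.65 = 0.156996…
E_cross = (2619/9710.5) / (2.3/14.65) = 1.7179…
E_cross > 0 ⇒ the goods are substitutes.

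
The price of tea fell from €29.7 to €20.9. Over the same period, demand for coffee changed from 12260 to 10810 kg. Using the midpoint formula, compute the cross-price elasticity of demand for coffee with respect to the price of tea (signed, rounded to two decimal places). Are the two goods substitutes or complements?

0.36; substitutes

%ΔQ_{coffee} = (10810 − 12260)/avg = -1450/11535 = -0.125704…
%ΔP_{tea} = (20.9 − 29.7)/avg = -8.8/25.3 = -0.347826…
E_cross = (-1450/11535) / (-8.8/25.3) = 0.3614…
E_cross > 0 ⇒ the goods are substitutes.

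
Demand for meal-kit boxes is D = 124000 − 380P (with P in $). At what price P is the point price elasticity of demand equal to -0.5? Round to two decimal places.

Ed = −380P/(124000 − 380P). Set this equal to -0.5:
380P = 0.5·(124000 − 380P) ⇒ 380P(1 + 0.5) = 0.5·124000
P = 0.5·124000 / (380·1.5) = 108.7719…

108.77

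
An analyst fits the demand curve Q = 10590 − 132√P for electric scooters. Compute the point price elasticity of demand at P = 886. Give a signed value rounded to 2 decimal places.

dQ/dP = −132/(2√P) = -2.21731. At P = 886, Q = 6660.92.
Ed = (dQ/dP)·(P/Q) = (-2.21731) × (886/6660.92) = -0.2949…

-0.29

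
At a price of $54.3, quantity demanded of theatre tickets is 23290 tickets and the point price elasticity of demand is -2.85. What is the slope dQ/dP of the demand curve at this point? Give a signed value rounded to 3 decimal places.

-1222.403

Ed = (dQ/dP)·(P/Q) ⇒ dQ/dP = Ed·Q/P = (-2.85)·23290/54.3 = -1222.40331…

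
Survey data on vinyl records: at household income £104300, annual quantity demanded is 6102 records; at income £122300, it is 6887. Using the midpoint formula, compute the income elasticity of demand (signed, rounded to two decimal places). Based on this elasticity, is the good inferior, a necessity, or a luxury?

0.76; necessity

%ΔQ = (6887 − 6102)/[( 6102 + 6887)/2] = 785/6494.5 = 0.120871…
%ΔIncome = (122300 − 104300)/[( 104300 + 122300)/2] = 18000/113300 = 0.158870…
E_income = (785/6494.5) / (18000/113300) = 0.7608…
0 < E_income < 1 ⇒ normal good, necessity.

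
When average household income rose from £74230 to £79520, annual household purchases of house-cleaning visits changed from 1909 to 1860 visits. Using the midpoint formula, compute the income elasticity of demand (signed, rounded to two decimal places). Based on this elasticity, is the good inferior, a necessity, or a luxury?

%ΔQ = (1860 − 1909)/[( 1909 + 1860)/2] = -49/1884.5 = -0.026001…
%ΔIncome = (79520 − 74230)/[( 74230 + 79520)/2] = 5290/76875 = 0.068813…
E_income = (-49/1884.5) / (5290/76875) = -0.3778…
E_income < 0 ⇒ inferior good.

-0.38; inferior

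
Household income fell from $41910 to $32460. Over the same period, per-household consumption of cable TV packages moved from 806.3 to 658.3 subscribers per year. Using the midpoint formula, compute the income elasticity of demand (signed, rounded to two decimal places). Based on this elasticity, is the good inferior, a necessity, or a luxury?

0.80; necessity

%ΔQ = (658.3 − 806.3)/[( 806.3 + 658.3)/2] = -148/732.3 = -0.202102…
%ΔIncome = (32460 − 41910)/[( 41910 + 32460)/2] = -9450/37185 = -0.254134…
E_income = (-148/732.3) / (-9450/37185) = 0.7952…
0 < E_income < 1 ⇒ normal good, necessity.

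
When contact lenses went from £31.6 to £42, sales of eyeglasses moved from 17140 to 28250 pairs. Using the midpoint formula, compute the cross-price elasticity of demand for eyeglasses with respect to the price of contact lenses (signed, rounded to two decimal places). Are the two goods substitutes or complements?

%ΔQ_{eyeglasses} = (28250 − 17140)/avg = 11110/22695 = 0.489535…
%ΔP_{contact lenses} = (42 − 31.6)/avg = 10.4/36.8 = 0.282608…
E_cross = (11110/22695) / (10.4/36.8) = 1.7322…
E_cross > 0 ⇒ the goods are substitutes.

1.73; substitutes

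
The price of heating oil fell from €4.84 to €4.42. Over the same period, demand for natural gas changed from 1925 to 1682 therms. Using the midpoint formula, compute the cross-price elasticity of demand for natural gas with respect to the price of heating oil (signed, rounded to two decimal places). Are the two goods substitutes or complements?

%ΔQ_{natural gas} = (1682 − 1925)/avg = -243/1803.5 = -0.134738…
%ΔP_{heating oil} = (4.42 − 4.84)/avg = -0.42/4.63 = -0.090712…
E_cross = (-243/1803.5) / (-0.42/4.63) = 1.4853…
E_cross > 0 ⇒ the goods are substitutes.

1.49; substitutes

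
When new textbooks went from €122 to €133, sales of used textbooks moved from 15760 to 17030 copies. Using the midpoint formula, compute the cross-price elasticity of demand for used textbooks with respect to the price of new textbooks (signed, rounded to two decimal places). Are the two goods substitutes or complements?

0.90; substitutes

%ΔQ_{used textbooks} = (17030 − 15760)/avg = 1270/16395 = 0.077462…
%ΔP_{new textbooks} = (133 − 122)/avg = 11/127.5 = 0.086274…
E_cross = (1270/16395) / (11/127.5) = 0.8978…
E_cross > 0 ⇒ the goods are substitutes.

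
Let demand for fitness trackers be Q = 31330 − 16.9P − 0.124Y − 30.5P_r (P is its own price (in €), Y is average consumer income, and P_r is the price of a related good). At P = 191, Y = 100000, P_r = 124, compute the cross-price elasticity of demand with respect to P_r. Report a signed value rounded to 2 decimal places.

-0.32

At the given values, Q = 31330 − 16.9(191) − 0.124(100000) − 30.5(124) = 11920.1.
∂Q/∂P_r = -30.5.
E = (-30.5) × (124/11920.1) = -0.3172…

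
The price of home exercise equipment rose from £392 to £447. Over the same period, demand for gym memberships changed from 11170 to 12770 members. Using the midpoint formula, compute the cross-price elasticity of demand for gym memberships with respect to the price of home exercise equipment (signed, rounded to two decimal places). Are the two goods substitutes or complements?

%ΔQ_{gym memberships} = (12770 − 11170)/avg = 1600/11970 = 0.133667…
%ΔP_{home exercise equipment} = (447 − 392)/avg = 55/419.5 = 0.131108…
E_cross = (1600/11970) / (55/419.5) = 1.0195…
E_cross > 0 ⇒ the goods are substitutes.

1.02; substitutes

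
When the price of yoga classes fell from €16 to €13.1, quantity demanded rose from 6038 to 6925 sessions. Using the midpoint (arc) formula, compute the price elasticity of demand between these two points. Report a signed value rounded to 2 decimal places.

%ΔQ = (6925 − 6038) / [(6038 + 6925)/2] = 887/6481.5 = 0.136851…
%ΔP = (13.1 − 16) / [(16 + 13.1)/2] = -2.9/14.55 = -0.199312…
Arc Ed = %ΔQ / %ΔP = (887/6481.5) / (-2.9/14.55) = -0.6866…

-0.69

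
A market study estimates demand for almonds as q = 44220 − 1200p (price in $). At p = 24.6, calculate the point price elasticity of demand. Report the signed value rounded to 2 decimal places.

-2.01

dq/dp = −1200. At p = 24.6, q = 44220 − 1200(24.6) = 14700.
Ed = (dq/dp)·(p/q) = −1200 × (24.6/14700) = -2.0081…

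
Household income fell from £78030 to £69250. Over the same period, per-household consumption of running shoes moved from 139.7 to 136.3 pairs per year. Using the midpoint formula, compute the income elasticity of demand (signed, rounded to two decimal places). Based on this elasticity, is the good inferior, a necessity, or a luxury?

%ΔQ = (136.3 − 139.7)/[( 139.7 + 136.3)/2] = -3.4/138 = -0.024637…
%ΔIncome = (69250 − 78030)/[( 78030 + 69250)/2] = -8780/73640 = -0.119228…
E_income = (-3.4/138) / (-8780/73640) = 0.2066…
0 < E_income < 1 ⇒ normal good, necessity.

0.21; necessity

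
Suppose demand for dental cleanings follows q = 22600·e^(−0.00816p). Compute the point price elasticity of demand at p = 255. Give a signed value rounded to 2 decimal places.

dq/dp = −0.00816·q = -23.0207. At p = 255, q = 2821.16.
Ed = (dq/dp)·(p/q) = (-23.0207) × (255/2821.16) = -2.0808

-2.08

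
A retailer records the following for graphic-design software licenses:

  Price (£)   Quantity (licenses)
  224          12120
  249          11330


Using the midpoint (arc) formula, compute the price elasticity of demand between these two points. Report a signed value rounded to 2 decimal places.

-0.64

%ΔQ = (11330 − 12120) / [(12120 + 11330)/2] = -790/11725 = -0.067377…
%ΔP = (249 − 224) / [(224 + 249)/2] = 25/236.5 = 0.105708…
Arc Ed = %ΔQ / %ΔP = (-790/11725) / (25/236.5) = -0.6373…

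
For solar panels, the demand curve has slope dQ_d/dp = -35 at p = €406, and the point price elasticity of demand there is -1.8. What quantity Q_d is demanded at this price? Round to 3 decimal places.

7894.444

Ed = (dQ_d/dp)·(p/Q_d) ⇒ Q_d = (dQ_d/dp)·p/Ed = (-35)·406/(-1.8) = 7894.44444…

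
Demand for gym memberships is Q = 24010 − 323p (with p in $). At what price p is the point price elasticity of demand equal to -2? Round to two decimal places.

Ed = −323p/(24010 − 323p). Set this equal to -2:
323p = 2·(24010 − 323p) ⇒ 323p(1 + 2) = 2·24010
p = 2·24010 / (323·3) = 49.5562…

49.56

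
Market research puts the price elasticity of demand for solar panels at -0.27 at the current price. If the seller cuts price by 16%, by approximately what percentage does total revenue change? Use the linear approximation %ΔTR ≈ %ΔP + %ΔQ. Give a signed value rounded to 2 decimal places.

%ΔQ ≈ Ed × %ΔP = (-0.27) × (-16%) = +4.3200%
%ΔTR ≈ %ΔP + %ΔQ = (-16%) + (+4.3200%) = -11.6800%

-11.68%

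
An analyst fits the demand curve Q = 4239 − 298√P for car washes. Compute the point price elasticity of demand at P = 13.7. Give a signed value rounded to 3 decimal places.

dQ/dP = −298/(2√P) = -40.2556. At P = 13.7, Q = 3136.
Ed = (dQ/dP)·(P/Q) = (-40.2556) × (13.7/3136) = -0.17586…

-0.176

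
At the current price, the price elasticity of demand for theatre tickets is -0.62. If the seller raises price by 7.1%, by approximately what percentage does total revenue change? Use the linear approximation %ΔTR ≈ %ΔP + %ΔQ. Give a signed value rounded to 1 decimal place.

%ΔQ ≈ Ed × %ΔP = (-0.62) × (+7.1%) = -4.4020%
%ΔTR ≈ %ΔP + %ΔQ = (+7.1%) + (-4.4020%) = +2.6980%

+2.7%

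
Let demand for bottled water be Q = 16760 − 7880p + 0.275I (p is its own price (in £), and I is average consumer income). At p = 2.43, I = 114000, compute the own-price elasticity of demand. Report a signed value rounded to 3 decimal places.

At the given values, Q = 16760 − 7880(2.43) + 0.275(114000) = 28961.6.
∂Q/∂p = −7880.
E = (-7880) × (2.43/28961.6) = -0.66116…

-0.661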